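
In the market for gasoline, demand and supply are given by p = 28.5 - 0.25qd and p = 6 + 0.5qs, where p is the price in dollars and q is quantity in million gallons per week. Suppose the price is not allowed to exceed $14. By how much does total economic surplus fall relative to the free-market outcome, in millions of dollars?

Rearranging demand gives qd = 114 - 4p; rearranging supply gives qs = 2p - 12. Setting quantity demanded equal to quantity supplied, 114 - 4p = 2p - 12, gives p* = 21 and q* = 30.
The ceiling of 14 is below the equilibrium price 21, so it binds.
At p = 14: qd = 114 - 4·14 = 58 and qs = 2·14 - 12 = 16.
Quantity traded falls to 16. At q = 16 the demand price is (114 - 16)/4 = 24.5 and the supply price is (12 + 16)/2 = 14.
Deadweight loss = ½ · (24.5 - 14) · (30 - 16) = ½ · 10.5 · 14 = 73.5.

73.5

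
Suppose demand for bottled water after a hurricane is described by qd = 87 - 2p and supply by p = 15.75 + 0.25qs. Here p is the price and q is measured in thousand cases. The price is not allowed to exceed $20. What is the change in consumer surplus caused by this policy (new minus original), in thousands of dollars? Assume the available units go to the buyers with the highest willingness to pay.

-15

Rearranging supply gives qs = 4p - 63. Setting quantity demanded equal to quantity supplied, 87 - 2p = 4p - 63, gives p* = 25 and q* = 37.
Because the ceiling (20) lies below the market-clearing price, it is binding.
At p = 20: qd = 87 - 2·20 = 47 and qs = 4·20 - 63 = 17.
Consumer surplus without the control is ½ · (43.5 - 25) · 37 = 342.25.
With the ceiling, 17 units are sold at 20 (assume they go to the highest-value buyers). The demand price at q = 17 is 35, so CS = ½ · [(43.5 - 20) + (35 - 20)] · 17 = 327.25.
Change in consumer surplus = 327.25 - 342.25 = -15.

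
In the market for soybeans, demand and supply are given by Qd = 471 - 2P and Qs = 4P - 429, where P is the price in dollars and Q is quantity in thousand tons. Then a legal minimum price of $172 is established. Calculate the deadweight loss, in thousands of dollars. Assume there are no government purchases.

726

Without the control the market clears where 471 - 2P = 4P - 429, i.e. P* = 150 and Q* = 171.
Since 172 > 150, the floor is binding.
At P = 172: Qd = 471 - 2·172 = 127 and Qs = 4·172 - 429 = 259.
Quantity traded falls to 127. At Q = 127 the demand price is (471 - 127)/2 = 172 and the supply price is (429 + 127)/4 = 139.
Deadweight loss = ½ · (172 - 139) · (171 - 127) = ½ · 33 · 44 = 726.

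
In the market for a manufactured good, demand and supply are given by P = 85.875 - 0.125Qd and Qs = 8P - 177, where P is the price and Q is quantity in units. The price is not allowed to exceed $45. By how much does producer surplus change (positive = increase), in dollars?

Rearranging demand gives Qd = 687 - 8P. Equilibrium: 687 - 8P = 8P - 177, so 864 = 16P and P* = 54, Q* = 255.
Since 45 < 54, the ceiling is binding.
At P = 45: Qd = 687 - 8·45 = 327 and Qs = 8·45 - 177 = 183.
Producer surplus without the control is ½ · (54 - 22.125) · 255 = 4064.0625.
With the ceiling, producers sell 183 units at 45, so PS = ½ · (45 - 22.125) · 183 = 2093.0625.
Change in producer surplus = 2093.0625 - 4064.0625 = -1971.

-1971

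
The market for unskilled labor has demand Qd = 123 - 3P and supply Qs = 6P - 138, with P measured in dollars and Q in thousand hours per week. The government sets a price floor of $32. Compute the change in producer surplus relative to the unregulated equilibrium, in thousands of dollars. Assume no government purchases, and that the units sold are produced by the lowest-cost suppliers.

74.25

Without the control the market clears where 123 - 3P = 6P - 138, i.e. P* = 29 and Q* = 36.
The floor of 32 is above the equilibrium price 29, so it binds.
At P = 32: Qd = 123 - 3·32 = 27 and Qs = 6·32 - 138 = 54.
Producer surplus without the control is ½ · (29 - 23) · 36 = 108.
With the floor, 27 units are sold at 32. The supply price at Q = 27 is 27.5, so PS = ½ · [(32 - 23) + (32 - 27.5)] · 27 = 182.25.
Change in producer surplus = 182.25 - 108 = 74.25.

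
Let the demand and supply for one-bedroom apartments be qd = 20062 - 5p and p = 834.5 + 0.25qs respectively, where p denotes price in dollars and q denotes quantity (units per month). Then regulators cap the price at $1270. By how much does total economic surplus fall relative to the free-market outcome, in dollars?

6368040

Rearranging supply gives qs = 4p - 3338. In a free market, 20062 - 5p = 4p - 3338 gives the equilibrium p* = 2600, q* = 7062.
Since 1270 < 2600, the ceiling is binding.
At p = 1270: qd = 20062 - 5·1270 = 13712 and qs = 4·1270 - 3338 = 1742.
Quantity traded falls to 1742. At q = 1742 the demand price is (20062 - 1742)/5 = 3664 and the supply price is (3338 + 1742)/4 = 1270.
Deadweight loss = ½ · (3664 - 1270) · (7062 - 1742) = ½ · 2394 · 5320 = 6368040.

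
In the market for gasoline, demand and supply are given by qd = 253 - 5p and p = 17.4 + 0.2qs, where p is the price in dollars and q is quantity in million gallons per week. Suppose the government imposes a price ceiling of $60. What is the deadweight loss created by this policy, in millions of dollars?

Rearranging supply gives qs = 5p - 87. Equilibrium: 253 - 5p = 5p - 87, so 340 = 10p and p* = 34, q* = 83.
Since 60 is above p* = 34, the ceiling does not bind and the free-market outcome prevails.
Since the control does not bind, no trades are prevented and deadweight loss is zero.

0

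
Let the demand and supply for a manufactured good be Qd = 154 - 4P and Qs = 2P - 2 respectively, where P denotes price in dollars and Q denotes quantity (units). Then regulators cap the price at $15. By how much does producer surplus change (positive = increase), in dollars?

-429

In a free market, 154 - 4P = 2P - 2 gives the equilibrium P* = 26, Q* = 50.
Since 15 < 26, the ceiling is binding.
At P = 15: Qd = 154 - 4·15 = 94 and Qs = 2·15 - 2 = 28.
Producer surplus without the control is ½ · (26 - 1) · 50 = 625.
With the ceiling, producers sell 28 units at 15, so PS = ½ · (15 - 1) · 28 = 196.
Change in producer surplus = 196 - 625 = -429.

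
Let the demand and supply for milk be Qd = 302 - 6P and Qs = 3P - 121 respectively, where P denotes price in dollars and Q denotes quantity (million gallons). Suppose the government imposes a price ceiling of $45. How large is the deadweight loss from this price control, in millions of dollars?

Without the control the market clears where 302 - 6P = 3P - 121, i.e. P* = 47 and Q* = 20.
The ceiling of 45 is below the equilibrium price 47, so it binds.
At P = 45: Qd = 302 - 6·45 = 32 and Qs = 3·45 - 121 = 14.
Quantity traded falls to 14. At Q = 14 the demand price is (302 - 14)/6 = 48 and the supply price is (121 + 14)/3 = 45.
Deadweight loss = ½ · (48 - 45) · (20 - 14) = ½ · 3 · 6 = 9.

9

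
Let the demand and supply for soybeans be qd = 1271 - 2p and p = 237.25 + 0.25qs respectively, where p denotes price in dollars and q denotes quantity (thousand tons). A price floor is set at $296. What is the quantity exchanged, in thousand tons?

Rearranging supply gives qs = 4p - 949. Without the control the market clears where 1271 - 2p = 4p - 949, i.e. p* = 370 and q* = 531.
Since 296 is below p* = 370, the floor does not bind and the free-market outcome prevails.

531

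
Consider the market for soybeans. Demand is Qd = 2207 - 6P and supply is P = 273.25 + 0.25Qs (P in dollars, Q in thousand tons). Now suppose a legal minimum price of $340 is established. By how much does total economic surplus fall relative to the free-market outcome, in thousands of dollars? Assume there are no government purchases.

750

Rearranging supply gives Qs = 4P - 1093. Equilibrium: 2207 - 6P = 4P - 1093, so 3300 = 10P and P* = 330, Q* = 227.
The floor of 340 is above the equilibrium price 330, so it binds.
At P = 340: Qd = 2207 - 6·340 = 167 and Qs = 4·340 - 1093 = 267.
Quantity traded falls to 167. At Q = 167 the demand price is (2207 - 167)/6 = 340 and the supply price is (1093 + 167)/4 = 315.
Deadweight loss = ½ · (340 - 315) · (227 - 167) = ½ · 25 · 60 = 750.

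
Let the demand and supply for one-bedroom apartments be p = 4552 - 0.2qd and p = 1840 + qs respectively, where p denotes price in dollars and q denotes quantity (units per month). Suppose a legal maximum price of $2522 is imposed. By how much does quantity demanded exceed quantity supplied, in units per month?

9468

Rearranging demand gives qd = 22760 - 5p; rearranging supply gives qs = p - 1840. Without the control the market clears where 22760 - 5p = p - 1840, i.e. p* = 4100 and q* = 2260.
The ceiling of 2522 is below the equilibrium price 4100, so it binds.
At p = 2522: qd = 22760 - 5·2522 = 10150 and qs = 2522 - 1840 = 682.
Shortage = qd - qs = 10150 - 682 = 9468.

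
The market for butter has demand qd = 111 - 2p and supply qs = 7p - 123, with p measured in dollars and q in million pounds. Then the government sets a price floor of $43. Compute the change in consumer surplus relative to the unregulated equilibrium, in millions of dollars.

Without the control the market clears where 111 - 2p = 7p - 123, i.e. p* = 26 and q* = 59.
Because the floor (43) lies above the market-clearing price, it is binding.
At p = 43: qd = 111 - 2·43 = 25 and qs = 7·43 - 123 = 178.
Consumer surplus without the control is ½ · (55.5 - 26) · 59 = 870.25.
With the floor, consumers buy 25 units at 43, so CS = ½ · (55.5 - 43) · 25 = 156.25.
Change in consumer surplus = 156.25 - 870.25 = -714.

-714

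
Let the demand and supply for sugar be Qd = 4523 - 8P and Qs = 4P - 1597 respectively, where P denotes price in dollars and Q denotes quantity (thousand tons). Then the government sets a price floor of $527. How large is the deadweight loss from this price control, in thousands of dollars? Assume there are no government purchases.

Without the control the market clears where 4523 - 8P = 4P - 1597, i.e. P* = 510 and Q* = 443.
The floor of 527 is above the equilibrium price 510, so it binds.
At P = 527: Qd = 4523 - 8·527 = 307 and Qs = 4·527 - 1597 = 511.
Quantity traded falls to 307. At Q = 307 the demand price is (4523 - 307)/8 = 527 and the supply price is (1597 + 307)/4 = 476.
Deadweight loss = ½ · (527 - 476) · (443 - 307) = ½ · 51 · 136 = 3468.

3468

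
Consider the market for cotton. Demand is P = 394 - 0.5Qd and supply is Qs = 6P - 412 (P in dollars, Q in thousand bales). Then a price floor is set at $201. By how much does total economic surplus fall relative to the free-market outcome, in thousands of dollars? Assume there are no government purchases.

3468

Rearranging demand gives Qd = 788 - 2P. Equilibrium: 788 - 2P = 6P - 412, so 1200 = 8P and P* = 150, Q* = 488.
Because the floor (201) lies above the market-clearing price, it is binding.
At P = 201: Qd = 788 - 2·201 = 386 and Qs = 6·201 - 412 = 794.
Quantity traded falls to 386. At Q = 386 the demand price is (788 - 386)/2 = 201 and the supply price is (412 + 386)/6 = 133.
Deadweight loss = ½ · (201 - 133) · (488 - 386) = ½ · 68 · 102 = 3468.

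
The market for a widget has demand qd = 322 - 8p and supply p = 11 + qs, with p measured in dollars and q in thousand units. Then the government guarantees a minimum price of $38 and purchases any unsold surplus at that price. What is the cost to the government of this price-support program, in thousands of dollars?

Rearranging supply gives qs = p - 11. Without the control the market clears where 322 - 8p = p - 11, i.e. p* = 37 and q* = 26.
The floor of 38 is above the equilibrium price 37, so it binds.
At p = 38: qd = 322 - 8·38 = 18 and qs = 38 - 11 = 27.
Surplus = qs - qd = 9.
Government expenditure = surplus × support price = 9 × 38 = 342.

342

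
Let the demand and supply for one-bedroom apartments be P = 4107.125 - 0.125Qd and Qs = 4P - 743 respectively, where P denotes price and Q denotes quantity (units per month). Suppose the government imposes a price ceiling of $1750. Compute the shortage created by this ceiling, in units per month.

12600

Rearranging demand gives Qd = 32857 - 8P. In a free market, 32857 - 8P = 4P - 743 gives the equilibrium P* = 2800, Q* = 10457.
Because the ceiling (1750) lies below the market-clearing price, it is binding.
At P = 1750: Qd = 32857 - 8·1750 = 18857 and Qs = 4·1750 - 743 = 6257.
Shortage = Qd - Qs = 18857 - 6257 = 12600.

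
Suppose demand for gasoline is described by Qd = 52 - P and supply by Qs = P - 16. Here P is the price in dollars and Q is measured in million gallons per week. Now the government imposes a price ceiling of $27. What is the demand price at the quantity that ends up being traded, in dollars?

Without the control the market clears where 52 - P = P - 16, i.e. P* = 34 and Q* = 18.
Because the ceiling (27) lies below the market-clearing price, it is binding.
At P = 27: Qd = 52 - 27 = 25 and Qs = 27 - 16 = 11.
Only 11 units reach the market. On the demand curve, the marginal buyer's willingness to pay at Q = 11 is (52 - 11) = 41.

41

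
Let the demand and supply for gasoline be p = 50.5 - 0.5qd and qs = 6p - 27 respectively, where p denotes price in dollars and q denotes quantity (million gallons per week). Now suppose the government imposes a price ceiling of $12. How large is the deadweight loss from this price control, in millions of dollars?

192

Rearranging demand gives qd = 101 - 2p. Without the control the market clears where 101 - 2p = 6p - 27, i.e. p* = 16 and q* = 69.
Because the ceiling (12) lies below the market-clearing price, it is binding.
At p = 12: qd = 101 - 2·12 = 77 and qs = 6·12 - 27 = 45.
Quantity traded falls to 45. At q = 45 the demand price is (101 - 45)/2 = 28 and the supply price is (27 + 45)/6 = 12.
Deadweight loss = ½ · (28 - 12) · (69 - 45) = ½ · 16 · 24 = 192.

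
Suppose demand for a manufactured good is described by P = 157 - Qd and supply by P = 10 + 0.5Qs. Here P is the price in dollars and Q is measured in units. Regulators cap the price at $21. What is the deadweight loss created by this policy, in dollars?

4332

Rearranging demand gives Qd = 157 - P; rearranging supply gives Qs = 2P - 20. Without the control the market clears where 157 - P = 2P - 20, i.e. P* = 59 and Q* = 98.
The ceiling of 21 is below the equilibrium price 59, so it binds.
At P = 21: Qd = 157 - 21 = 136 and Qs = 2·21 - 20 = 22.
Quantity traded falls to 22. At Q = 22 the demand price is 157 - 22 = 135 and the supply price is (20 + 22)/2 = 21.
Deadweight loss = ½ · (135 - 21) · (98 - 22) = ½ · 114 · 76 = 4332.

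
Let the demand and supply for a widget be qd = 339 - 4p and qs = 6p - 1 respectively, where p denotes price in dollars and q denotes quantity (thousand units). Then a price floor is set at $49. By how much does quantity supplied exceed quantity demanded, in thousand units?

150

Equilibrium: 339 - 4p = 6p - 1, so 340 = 10p and p* = 34, q* = 203.
Since 49 > 34, the floor is binding.
At p = 49: qd = 339 - 4·49 = 143 and qs = 6·49 - 1 = 293.
Surplus = qs - qd = 293 - 143 = 150.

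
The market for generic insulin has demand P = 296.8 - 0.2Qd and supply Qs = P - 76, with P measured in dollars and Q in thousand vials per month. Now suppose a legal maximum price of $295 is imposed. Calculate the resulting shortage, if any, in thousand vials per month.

0

Rearranging demand gives Qd = 1484 - 5P. Without the control the market clears where 1484 - 5P = P - 76, i.e. P* = 260 and Q* = 184.
The ceiling of 295 is above the equilibrium price 260, so it is not binding; the market clears at P* = 260, Q* = 184.
Since the control does not bind, there is no shortage.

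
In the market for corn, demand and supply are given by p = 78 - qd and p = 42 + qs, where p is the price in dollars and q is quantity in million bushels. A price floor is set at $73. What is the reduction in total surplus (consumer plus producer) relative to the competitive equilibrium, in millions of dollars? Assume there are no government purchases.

169

Rearranging demand gives qd = 78 - p; rearranging supply gives qs = p - 42. Setting quantity demanded equal to quantity supplied, 78 - p = p - 42, gives p* = 60 and q* = 18.
Since 73 > 60, the floor is binding.
At p = 73: qd = 78 - 73 = 5 and qs = 73 - 42 = 31.
Quantity traded falls to 5. At q = 5 the demand price is 78 - 5 = 73 and the supply price is 42 + 5 = 47.
Deadweight loss = ½ · (73 - 47) · (18 - 5) = ½ · 26 · 13 = 169.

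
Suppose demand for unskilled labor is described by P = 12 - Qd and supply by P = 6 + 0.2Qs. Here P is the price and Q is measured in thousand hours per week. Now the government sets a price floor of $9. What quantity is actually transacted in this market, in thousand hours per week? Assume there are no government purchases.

Rearranging demand gives Qd = 12 - P; rearranging supply gives Qs = 5P - 30. Without the control the market clears where 12 - P = 5P - 30, i.e. P* = 7 and Q* = 5.
The floor of 9 is above the equilibrium price 7, so it binds.
At P = 9: Qd = 12 - 9 = 3 and Qs = 5·9 - 30 = 15.
The quantity actually transacted is the short side, demand: 3.

3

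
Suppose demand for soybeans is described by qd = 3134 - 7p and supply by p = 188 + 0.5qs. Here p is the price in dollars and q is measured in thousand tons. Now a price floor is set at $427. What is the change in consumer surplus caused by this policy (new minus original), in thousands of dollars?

-10156.5

Rearranging supply gives qs = 2p - 376. Setting quantity demanded equal to quantity supplied, 3134 - 7p = 2p - 376, gives p* = 390 and q* = 404.
Since 427 > 390, the floor is binding.
At p = 427: qd = 3134 - 7·427 = 145 and qs = 2·427 - 376 = 478.
Consumer surplus without the control is ½ · (3134/7 - 390) · 404 = 81608/7.
With the floor, consumers buy 145 units at 427, so CS = ½ · (3134/7 - 427) · 145 = 21025/14.
Change in consumer surplus = 21025/14 - 81608/7 = -10156.5.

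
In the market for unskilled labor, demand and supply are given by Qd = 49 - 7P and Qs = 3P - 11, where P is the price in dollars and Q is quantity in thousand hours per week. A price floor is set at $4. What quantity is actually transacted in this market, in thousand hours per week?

7

In a free market, 49 - 7P = 3P - 11 gives the equilibrium P* = 6, Q* = 7.
The floor of 4 is below the equilibrium price 6, so it is not binding; the market clears at P* = 6, Q* = 7.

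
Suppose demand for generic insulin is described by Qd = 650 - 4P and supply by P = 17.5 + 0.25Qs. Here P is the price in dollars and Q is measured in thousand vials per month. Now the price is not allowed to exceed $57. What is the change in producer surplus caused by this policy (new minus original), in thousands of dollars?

Rearranging supply gives Qs = 4P - 70. Setting quantity demanded equal to quantity supplied, 650 - 4P = 4P - 70, gives P* = 90 and Q* = 290.
Since 57 < 90, the ceiling is binding.
At P = 57: Qd = 650 - 4·57 = 422 and Qs = 4·57 - 70 = 158.
Producer surplus without the control is ½ · (90 - 17.5) · 290 = 10512.5.
With the ceiling, producers sell 158 units at 57, so PS = ½ · (57 - 17.5) · 158 = 3120.5.
Change in producer surplus = 3120.5 - 10512.5 = -7392.

-7392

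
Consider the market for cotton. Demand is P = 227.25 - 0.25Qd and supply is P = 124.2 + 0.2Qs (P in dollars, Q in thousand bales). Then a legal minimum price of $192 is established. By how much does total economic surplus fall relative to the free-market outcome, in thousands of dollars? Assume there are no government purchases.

1742.4

Rearranging demand gives Qd = 909 - 4P; rearranging supply gives Qs = 5P - 621. Setting quantity demanded equal to quantity supplied, 909 - 4P = 5P - 621, gives P* = 170 and Q* = 229.
Since 192 > 170, the floor is binding.
At P = 192: Qd = 909 - 4·192 = 141 and Qs = 5·192 - 621 = 339.
Quantity traded falls to 141. At Q = 141 the demand price is (909 - 141)/4 = 192 and the supply price is (621 + 141)/5 = 152.4.
Deadweight loss = ½ · (192 - 152.4) · (229 - 141) = ½ · 39.6 · 88 = 1742.4.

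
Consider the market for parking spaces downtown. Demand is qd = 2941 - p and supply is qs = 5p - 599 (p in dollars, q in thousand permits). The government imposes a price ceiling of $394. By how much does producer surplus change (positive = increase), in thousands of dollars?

-364756

Without the control the market clears where 2941 - p = 5p - 599, i.e. p* = 590 and q* = 2351.
Since 394 < 590, the ceiling is binding.
At p = 394: qd = 2941 - 394 = 2547 and qs = 5·394 - 599 = 1371.
Producer surplus without the control is ½ · (590 - 119.8) · 2351 = 552720.1.
With the ceiling, producers sell 1371 units at 394, so PS = ½ · (394 - 119.8) · 1371 = 187964.1.
Change in producer surplus = 187964.1 - 552720.1 = -364756.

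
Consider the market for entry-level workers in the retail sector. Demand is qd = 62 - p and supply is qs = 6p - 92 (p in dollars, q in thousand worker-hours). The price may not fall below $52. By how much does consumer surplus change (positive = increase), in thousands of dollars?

In a free market, 62 - p = 6p - 92 gives the equilibrium p* = 22, q* = 40.
Since 52 > 22, the floor is binding.
At p = 52: qd = 62 - 52 = 10 and qs = 6·52 - 92 = 220.
Consumer surplus without the control is ½ · (62 - 22) · 40 = 800.
With the floor, consumers buy 10 units at 52, so CS = ½ · (62 - 52) · 10 = 50.
Change in consumer surplus = 50 - 800 = -750.

-750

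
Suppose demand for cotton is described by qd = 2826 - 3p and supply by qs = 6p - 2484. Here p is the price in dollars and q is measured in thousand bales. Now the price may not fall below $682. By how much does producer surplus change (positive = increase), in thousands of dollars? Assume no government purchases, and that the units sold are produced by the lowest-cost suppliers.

In a free market, 2826 - 3p = 6p - 2484 gives the equilibrium p* = 590, q* = 1056.
The floor of 682 is above the equilibrium price 590, so it binds.
At p = 682: qd = 2826 - 3·682 = 780 and qs = 6·682 - 2484 = 1608.
Producer surplus without the control is ½ · (590 - 414) · 1056 = 92928.
With the floor, 780 units are sold at 682. The supply price at q = 780 is 544, so PS = ½ · [(682 - 414) + (682 - 544)] · 780 = 158340.
Change in producer surplus = 158340 - 92928 = 65412.

65412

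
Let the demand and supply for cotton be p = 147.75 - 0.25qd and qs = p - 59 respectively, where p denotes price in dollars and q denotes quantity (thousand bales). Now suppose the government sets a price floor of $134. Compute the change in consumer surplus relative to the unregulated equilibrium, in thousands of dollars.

Rearranging demand gives qd = 591 - 4p. In a free market, 591 - 4p = p - 59 gives the equilibrium p* = 130, q* = 71.
The floor of 134 is above the equilibrium price 130, so it binds.
At p = 134: qd = 591 - 4·134 = 55 and qs = 134 - 59 = 75.
Consumer surplus without the control is ½ · (147.75 - 130) · 71 = 630.125.
With the floor, consumers buy 55 units at 134, so CS = ½ · (147.75 - 134) · 55 = 378.125.
Change in consumer surplus = 378.125 - 630.125 = -252.

-252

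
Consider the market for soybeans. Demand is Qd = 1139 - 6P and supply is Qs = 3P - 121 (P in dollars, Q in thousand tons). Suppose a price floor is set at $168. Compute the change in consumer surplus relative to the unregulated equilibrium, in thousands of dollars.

Without the control the market clears where 1139 - 6P = 3P - 121, i.e. P* = 140 and Q* = 299.
Since 168 > 140, the floor is binding.
At P = 168: Qd = 1139 - 6·168 = 131 and Qs = 3·168 - 121 = 383.
Consumer surplus without the control is ½ · (1139/6 - 140) · 299 = 89401/12.
With the floor, consumers buy 131 units at 168, so CS = ½ · (1139/6 - 168) · 131 = 17161/12.
Change in consumer surplus = 17161/12 - 89401/12 = -6020.

-6020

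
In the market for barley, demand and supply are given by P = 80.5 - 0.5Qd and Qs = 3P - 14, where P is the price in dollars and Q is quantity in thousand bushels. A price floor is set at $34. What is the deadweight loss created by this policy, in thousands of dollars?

0

Rearranging demand gives Qd = 161 - 2P. In a free market, 161 - 2P = 3P - 14 gives the equilibrium P* = 35, Q* = 91.
Since 34 is below P* = 35, the floor does not bind and the free-market outcome prevails.
Since the control does not bind, no trades are prevented and deadweight loss is zero.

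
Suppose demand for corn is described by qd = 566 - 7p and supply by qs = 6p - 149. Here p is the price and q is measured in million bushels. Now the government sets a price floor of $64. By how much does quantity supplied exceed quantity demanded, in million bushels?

117

Without the control the market clears where 566 - 7p = 6p - 149, i.e. p* = 55 and q* = 181.
Because the floor (64) lies above the market-clearing price, it is binding.
At p = 64: qd = 566 - 7·64 = 118 and qs = 6·64 - 149 = 235.
Surplus = qs - qd = 235 - 118 = 117.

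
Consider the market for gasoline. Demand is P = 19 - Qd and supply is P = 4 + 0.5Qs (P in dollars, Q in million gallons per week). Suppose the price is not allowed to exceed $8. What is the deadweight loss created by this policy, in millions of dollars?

3

Rearranging demand gives Qd = 19 - P; rearranging supply gives Qs = 2P - 8. Equilibrium: 19 - P = 2P - 8, so 27 = 3P and P* = 9, Q* = 10.
Because the ceiling (8) lies below the market-clearing price, it is binding.
At P = 8: Qd = 19 - 8 = 11 and Qs = 2·8 - 8 = 8.
Quantity traded falls to 8. At Q = 8 the demand price is 19 - 8 = 11 and the supply price is (8 + 8)/2 = 8.
Deadweight loss = ½ · (11 - 8) · (10 - 8) = ½ · 3 · 2 = 3.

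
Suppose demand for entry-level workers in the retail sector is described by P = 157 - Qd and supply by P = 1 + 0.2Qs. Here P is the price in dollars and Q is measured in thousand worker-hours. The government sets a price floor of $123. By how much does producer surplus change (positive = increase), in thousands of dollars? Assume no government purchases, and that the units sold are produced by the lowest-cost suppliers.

2342.4

Rearranging demand gives Qd = 157 - P; rearranging supply gives Qs = 5P - 5. In a free market, 157 - P = 5P - 5 gives the equilibrium P* = 27, Q* = 130.
The floor of 123 is above the equilibrium price 27, so it binds.
At P = 123: Qd = 157 - 123 = 34 and Qs = 5·123 - 5 = 610.
Producer surplus without the control is ½ · (27 - 1) · 130 = 1690.
With the floor, 34 units are sold at 123. The supply price at Q = 34 is 7.8, so PS = ½ · [(123 - 1) + (123 - 7.8)] · 34 = 4032.4.
Change in producer surplus = 4032.4 - 1690 = 2342.4.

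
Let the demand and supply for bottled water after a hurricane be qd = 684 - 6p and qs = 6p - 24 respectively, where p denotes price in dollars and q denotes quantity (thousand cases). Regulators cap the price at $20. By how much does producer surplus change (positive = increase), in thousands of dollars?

-8307

Equilibrium: 684 - 6p = 6p - 24, so 708 = 12p and p* = 59, q* = 330.
Since 20 < 59, the ceiling is binding.
At p = 20: qd = 684 - 6·20 = 564 and qs = 6·20 - 24 = 96.
Producer surplus without the control is ½ · (59 - 4) · 330 = 9075.
With the ceiling, producers sell 96 units at 20, so PS = ½ · (20 - 4) · 96 = 768.
Change in producer surplus = 768 - 9075 = -8307.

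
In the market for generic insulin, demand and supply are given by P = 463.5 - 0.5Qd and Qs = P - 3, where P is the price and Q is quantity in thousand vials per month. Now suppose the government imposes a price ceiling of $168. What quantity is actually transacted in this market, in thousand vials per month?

Rearranging demand gives Qd = 927 - 2P. Equilibrium: 927 - 2P = P - 3, so 930 = 3P and P* = 310, Q* = 307.
Since 168 < 310, the ceiling is binding.
At P = 168: Qd = 927 - 2·168 = 591 and Qs = 168 - 3 = 165.
The quantity actually transacted is the short side, supply: 165.

165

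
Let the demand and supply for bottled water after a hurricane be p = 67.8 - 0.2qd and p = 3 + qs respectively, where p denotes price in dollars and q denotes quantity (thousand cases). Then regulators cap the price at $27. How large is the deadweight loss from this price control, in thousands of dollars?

540

Rearranging demand gives qd = 339 - 5p; rearranging supply gives qs = p - 3. Without the control the market clears where 339 - 5p = p - 3, i.e. p* = 57 and q* = 54.
Since 27 < 57, the ceiling is binding.
At p = 27: qd = 339 - 5·27 = 204 and qs = 27 - 3 = 24.
Quantity traded falls to 24. At q = 24 the demand price is (339 - 24)/5 = 63 and the supply price is 3 + 24 = 27.
Deadweight loss = ½ · (63 - 27) · (54 - 24) = ½ · 36 · 30 = 540.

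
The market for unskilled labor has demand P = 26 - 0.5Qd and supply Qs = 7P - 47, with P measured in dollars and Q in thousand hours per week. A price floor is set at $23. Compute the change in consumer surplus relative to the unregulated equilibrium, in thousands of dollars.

Rearranging demand gives Qd = 52 - 2P. Equilibrium: 52 - 2P = 7P - 47, so 99 = 9P and P* = 11, Q* = 30.
Since 23 > 11, the floor is binding.
At P = 23: Qd = 52 - 2·23 = 6 and Qs = 7·23 - 47 = 114.
Consumer surplus without the control is ½ · (26 - 11) · 30 = 225.
With the floor, consumers buy 6 units at 23, so CS = ½ · (26 - 23) · 6 = 9.
Change in consumer surplus = 9 - 225 = -216.

-216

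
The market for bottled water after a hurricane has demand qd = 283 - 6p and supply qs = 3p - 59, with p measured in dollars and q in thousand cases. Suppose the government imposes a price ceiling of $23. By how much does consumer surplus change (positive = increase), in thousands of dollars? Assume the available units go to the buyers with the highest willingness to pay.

Equilibrium: 283 - 6p = 3p - 59, so 342 = 9p and p* = 38, q* = 55.
Since 23 < 38, the ceiling is binding.
At p = 23: qd = 283 - 6·23 = 145 and qs = 3·23 - 59 = 10.
Consumer surplus without the control is ½ · (283/6 - 38) · 55 = 3025/12.
With the ceiling, 10 units are sold at 23 (assume they go to the highest-value buyers). The demand price at q = 10 is 45.5, so CS = ½ · [(283/6 - 23) + (45.5 - 23)] · 10 = 700/3.
Change in consumer surplus = 700/3 - 3025/12 = -18.75.

-18.75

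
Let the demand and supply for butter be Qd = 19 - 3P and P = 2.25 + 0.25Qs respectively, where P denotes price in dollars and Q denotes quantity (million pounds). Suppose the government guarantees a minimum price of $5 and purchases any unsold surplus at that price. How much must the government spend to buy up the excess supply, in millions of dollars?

35

Rearranging supply gives Qs = 4P - 9. In a free market, 19 - 3P = 4P - 9 gives the equilibrium P* = 4, Q* = 7.
Because the floor (5) lies above the market-clearing price, it is binding.
At P = 5: Qd = 19 - 3·5 = 4 and Qs = 4·5 - 9 = 11.
Surplus = Qs - Qd = 7.
Government expenditure = surplus × support price = 7 × 5 = 35.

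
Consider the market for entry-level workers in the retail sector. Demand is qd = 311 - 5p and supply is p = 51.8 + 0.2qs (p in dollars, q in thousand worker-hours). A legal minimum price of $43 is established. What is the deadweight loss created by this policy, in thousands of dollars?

0

Rearranging supply gives qs = 5p - 259. Without the control the market clears where 311 - 5p = 5p - 259, i.e. p* = 57 and q* = 26.
Since 43 is below p* = 57, the floor does not bind and the free-market outcome prevails.
Since the control does not bind, no trades are prevented and deadweight loss is zero.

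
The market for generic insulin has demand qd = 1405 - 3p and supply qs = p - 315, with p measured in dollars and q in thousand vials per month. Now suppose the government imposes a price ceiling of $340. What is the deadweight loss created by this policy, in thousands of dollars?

Equilibrium: 1405 - 3p = p - 315, so 1720 = 4p and p* = 430, q* = 115.
Since 340 < 430, the ceiling is binding.
At p = 340: qd = 1405 - 3·340 = 385 and qs = 340 - 315 = 25.
Quantity traded falls to 25. At q = 25 the demand price is (1405 - 25)/3 = 460 and the supply price is 315 + 25 = 340.
Deadweight loss = ½ · (460 - 340) · (115 - 25) = ½ · 120 · 90 = 5400.

5400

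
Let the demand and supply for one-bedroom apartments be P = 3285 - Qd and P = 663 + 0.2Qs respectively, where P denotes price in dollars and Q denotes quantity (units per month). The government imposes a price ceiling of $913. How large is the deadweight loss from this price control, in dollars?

Rearranging demand gives Qd = 3285 - P; rearranging supply gives Qs = 5P - 3315. In a free market, 3285 - P = 5P - 3315 gives the equilibrium P* = 1100, Q* = 2185.
The ceiling of 913 is below the equilibrium price 1100, so it binds.
At P = 913: Qd = 3285 - 913 = 2372 and Qs = 5·913 - 3315 = 1250.
Quantity traded falls to 1250. At Q = 1250 the demand price is 3285 - 1250 = 2035 and the supply price is (3315 + 1250)/5 = 913.
Deadweight loss = ½ · (2035 - 913) · (2185 - 1250) = ½ · 1122 · 935 = 524535.

524535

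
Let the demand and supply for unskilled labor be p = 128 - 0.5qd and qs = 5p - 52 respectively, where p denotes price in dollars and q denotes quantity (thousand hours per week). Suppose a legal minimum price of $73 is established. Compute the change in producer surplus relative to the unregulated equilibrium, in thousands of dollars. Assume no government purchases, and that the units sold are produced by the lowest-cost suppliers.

2853.6

Rearranging demand gives qd = 256 - 2p. Equilibrium: 256 - 2p = 5p - 52, so 308 = 7p and p* = 44, q* = 168.
The floor of 73 is above the equilibrium price 44, so it binds.
At p = 73: qd = 256 - 2·73 = 110 and qs = 5·73 - 52 = 313.
Producer surplus without the control is ½ · (44 - 10.4) · 168 = 2822.4.
With the floor, 110 units are sold at 73. The supply price at q = 110 is 32.4, so PS = ½ · [(73 - 10.4) + (73 - 32.4)] · 110 = 5676.
Change in producer surplus = 5676 - 2822.4 = 2853.6.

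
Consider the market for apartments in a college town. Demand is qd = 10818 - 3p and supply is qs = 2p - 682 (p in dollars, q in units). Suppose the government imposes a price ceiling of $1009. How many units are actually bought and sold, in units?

1336

Without the control the market clears where 10818 - 3p = 2p - 682, i.e. p* = 2300 and q* = 3918.
Because the ceiling (1009) lies below the market-clearing price, it is binding.
At p = 1009: qd = 10818 - 3·1009 = 7791 and qs = 2·1009 - 682 = 1336.
The quantity actually transacted is the short side, supply: 1336.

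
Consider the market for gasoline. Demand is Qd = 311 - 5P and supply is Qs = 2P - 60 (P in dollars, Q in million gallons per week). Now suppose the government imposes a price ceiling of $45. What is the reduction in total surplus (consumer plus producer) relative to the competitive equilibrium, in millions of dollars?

89.6

Without the control the market clears where 311 - 5P = 2P - 60, i.e. P* = 53 and Q* = 46.
Because the ceiling (45) lies below the market-clearing price, it is binding.
At P = 45: Qd = 311 - 5·45 = 86 and Qs = 2·45 - 60 = 30.
Quantity traded falls to 30. At Q = 30 the demand price is (311 - 30)/5 = 56.2 and the supply price is (60 + 30)/2 = 45.
Deadweight loss = ½ · (56.2 - 45) · (46 - 30) = ½ · 11.2 · 16 = 89.6.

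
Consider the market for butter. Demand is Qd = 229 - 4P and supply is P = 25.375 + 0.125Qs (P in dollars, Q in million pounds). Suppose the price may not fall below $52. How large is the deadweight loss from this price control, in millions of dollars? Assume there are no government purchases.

768

Rearranging supply gives Qs = 8P - 203. In a free market, 229 - 4P = 8P - 203 gives the equilibrium P* = 36, Q* = 85.
Because the floor (52) lies above the market-clearing price, it is binding.
At P = 52: Qd = 229 - 4·52 = 21 and Qs = 8·52 - 203 = 213.
Quantity traded falls to 21. At Q = 21 the demand price is (229 - 21)/4 = 52 and the supply price is (203 + 21)/8 = 28.
Deadweight loss = ½ · (52 - 28) · (85 - 21) = ½ · 24 · 64 = 768.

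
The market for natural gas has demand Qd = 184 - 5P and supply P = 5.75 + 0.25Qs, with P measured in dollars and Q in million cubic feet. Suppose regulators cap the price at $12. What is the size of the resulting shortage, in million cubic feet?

Rearranging supply gives Qs = 4P - 23. Setting quantity demanded equal to quantity supplied, 184 - 5P = 4P - 23, gives P* = 23 and Q* = 69.
Since 12 < 23, the ceiling is binding.
At P = 12: Qd = 184 - 5·12 = 124 and Qs = 4·12 - 23 = 25.
Shortage = Qd - Qs = 124 - 25 = 99.

99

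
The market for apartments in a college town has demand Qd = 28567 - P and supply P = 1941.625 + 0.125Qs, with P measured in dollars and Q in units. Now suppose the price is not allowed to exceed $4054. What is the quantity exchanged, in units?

16899

Rearranging supply gives Qs = 8P - 15533. Setting quantity demanded equal to quantity supplied, 28567 - P = 8P - 15533, gives P* = 4900 and Q* = 23667.
Because the ceiling (4054) lies below the market-clearing price, it is binding.
At P = 4054: Qd = 28567 - 4054 = 24513 and Qs = 8·4054 - 15533 = 16899.
The quantity actually transacted is the short side, supply: 16899.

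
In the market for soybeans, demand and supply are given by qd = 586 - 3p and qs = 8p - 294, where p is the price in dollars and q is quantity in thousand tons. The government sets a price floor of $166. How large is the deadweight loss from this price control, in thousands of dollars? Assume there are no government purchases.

15254.25

Setting quantity demanded equal to quantity supplied, 586 - 3p = 8p - 294, gives p* = 80 and q* = 346.
The floor of 166 is above the equilibrium price 80, so it binds.
At p = 166: qd = 586 - 3·166 = 88 and qs = 8·166 - 294 = 1034.
Quantity traded falls to 88. At q = 88 the demand price is (586 - 88)/3 = 166 and the supply price is (294 + 88)/8 = 47.75.
Deadweight loss = ½ · (166 - 47.75) · (346 - 88) = ½ · 118.25 · 258 = 15254.25.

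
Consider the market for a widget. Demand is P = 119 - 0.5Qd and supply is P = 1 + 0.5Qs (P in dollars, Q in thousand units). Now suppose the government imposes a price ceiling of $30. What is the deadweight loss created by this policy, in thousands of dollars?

1800

Rearranging demand gives Qd = 238 - 2P; rearranging supply gives Qs = 2P - 2. In a free market, 238 - 2P = 2P - 2 gives the equilibrium P* = 60, Q* = 118.
The ceiling of 30 is below the equilibrium price 60, so it binds.
At P = 30: Qd = 238 - 2·30 = 178 and Qs = 2·30 - 2 = 58.
Quantity traded falls to 58. At Q = 58 the demand price is (238 - 58)/2 = 90 and the supply price is (2 + 58)/2 = 30.
Deadweight loss = ½ · (90 - 30) · (118 - 58) = ½ · 60 · 60 = 1800.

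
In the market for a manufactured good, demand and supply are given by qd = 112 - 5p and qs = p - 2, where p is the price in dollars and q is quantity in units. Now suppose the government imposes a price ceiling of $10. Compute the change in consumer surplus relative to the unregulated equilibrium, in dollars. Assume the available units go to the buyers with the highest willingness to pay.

63.9

Without the control the market clears where 112 - 5p = p - 2, i.e. p* = 19 and q* = 17.
The ceiling of 10 is below the equilibrium price 19, so it binds.
At p = 10: qd = 112 - 5·10 = 62 and qs = 10 - 2 = 8.
Consumer surplus without the control is ½ · (22.4 - 19) · 17 = 28.9.
With the ceiling, 8 units are sold at 10 (assume they go to the highest-value buyers). The demand price at q = 8 is 20.8, so CS = ½ · [(22.4 - 10) + (20.8 - 10)] · 8 = 92.8.
Change in consumer surplus = 92.8 - 28.9 = 63.9.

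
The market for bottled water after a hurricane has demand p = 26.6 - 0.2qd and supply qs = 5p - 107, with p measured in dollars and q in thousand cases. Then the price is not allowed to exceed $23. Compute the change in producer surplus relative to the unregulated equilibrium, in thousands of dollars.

Rearranging demand gives qd = 133 - 5p. In a free market, 133 - 5p = 5p - 107 gives the equilibrium p* = 24, q* = 13.
Since 23 < 24, the ceiling is binding.
At p = 23: qd = 133 - 5·23 = 18 and qs = 5·23 - 107 = 8.
Producer surplus without the control is ½ · (24 - 21.4) · 13 = 16.9.
With the ceiling, producers sell 8 units at 23, so PS = ½ · (23 - 21.4) · 8 = 6.4.
Change in producer surplus = 6.4 - 16.9 = -10.5.

-10.5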